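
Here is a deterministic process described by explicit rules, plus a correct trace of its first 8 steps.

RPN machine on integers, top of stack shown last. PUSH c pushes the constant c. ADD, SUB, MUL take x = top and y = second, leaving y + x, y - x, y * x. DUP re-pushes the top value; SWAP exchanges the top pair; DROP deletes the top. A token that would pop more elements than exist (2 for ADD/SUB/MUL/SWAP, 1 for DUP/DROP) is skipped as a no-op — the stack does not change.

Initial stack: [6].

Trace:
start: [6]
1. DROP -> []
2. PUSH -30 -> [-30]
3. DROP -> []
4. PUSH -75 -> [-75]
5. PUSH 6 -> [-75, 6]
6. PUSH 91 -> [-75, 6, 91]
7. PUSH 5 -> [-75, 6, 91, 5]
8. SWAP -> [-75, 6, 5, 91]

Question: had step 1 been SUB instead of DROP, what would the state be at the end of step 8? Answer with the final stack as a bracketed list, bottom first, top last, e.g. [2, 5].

(re-executing from step 1 with the substitution; state before step 1: [6])
1. SUB -> [6]
2. PUSH -30 -> [6, -30]
3. DROP -> [6]
4. PUSH -75 -> [6, -75]
5. PUSH 6 -> [6, -75, 6]
6. PUSH 91 -> [6, -75, 6, 91]
7. PUSH 5 -> [6, -75, 6, 91, 5]
8. SWAP -> [6, -75, 6, 5, 91]

[6, -75, 6, 5, 91]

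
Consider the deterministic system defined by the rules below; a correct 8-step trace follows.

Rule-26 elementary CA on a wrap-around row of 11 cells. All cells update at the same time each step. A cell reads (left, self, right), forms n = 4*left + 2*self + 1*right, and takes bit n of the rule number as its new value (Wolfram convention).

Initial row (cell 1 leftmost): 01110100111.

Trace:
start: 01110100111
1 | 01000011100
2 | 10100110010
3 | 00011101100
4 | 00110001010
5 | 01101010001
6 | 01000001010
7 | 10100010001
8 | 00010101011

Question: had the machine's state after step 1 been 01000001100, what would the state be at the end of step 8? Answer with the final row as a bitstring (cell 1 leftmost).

state after step 1 := 01000001100
2 | 10100011010
3 | 00010110000
4 | 00100101000
5 | 01011000100
6 | 10010101010
7 | 01100000000
8 | 11010000000

11010000000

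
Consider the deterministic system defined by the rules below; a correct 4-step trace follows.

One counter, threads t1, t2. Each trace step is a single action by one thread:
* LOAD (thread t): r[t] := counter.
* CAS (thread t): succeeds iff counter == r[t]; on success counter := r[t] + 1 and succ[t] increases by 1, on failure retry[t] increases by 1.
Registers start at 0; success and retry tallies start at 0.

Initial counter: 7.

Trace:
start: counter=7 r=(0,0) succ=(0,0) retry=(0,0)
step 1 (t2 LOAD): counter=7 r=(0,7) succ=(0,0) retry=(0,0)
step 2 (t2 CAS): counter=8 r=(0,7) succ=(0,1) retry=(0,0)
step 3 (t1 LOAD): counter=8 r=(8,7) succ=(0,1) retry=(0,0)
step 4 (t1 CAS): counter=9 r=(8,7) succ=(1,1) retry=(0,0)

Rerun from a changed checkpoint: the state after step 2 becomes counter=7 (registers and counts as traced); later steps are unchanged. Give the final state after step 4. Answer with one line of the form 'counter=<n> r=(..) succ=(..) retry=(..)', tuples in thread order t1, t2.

state after step 2 := counter=7 r=(0,7) succ=(0,1) retry=(0,0)
step 3 (t1 LOAD): counter=7 r=(7,7) succ=(0,1) retry=(0,0)
step 4 (t1 CAS): counter=8 r=(7,7) succ=(1,1) retry=(0,0)

counter=8 r=(7,7) succ=(1,1) retry=(0,0)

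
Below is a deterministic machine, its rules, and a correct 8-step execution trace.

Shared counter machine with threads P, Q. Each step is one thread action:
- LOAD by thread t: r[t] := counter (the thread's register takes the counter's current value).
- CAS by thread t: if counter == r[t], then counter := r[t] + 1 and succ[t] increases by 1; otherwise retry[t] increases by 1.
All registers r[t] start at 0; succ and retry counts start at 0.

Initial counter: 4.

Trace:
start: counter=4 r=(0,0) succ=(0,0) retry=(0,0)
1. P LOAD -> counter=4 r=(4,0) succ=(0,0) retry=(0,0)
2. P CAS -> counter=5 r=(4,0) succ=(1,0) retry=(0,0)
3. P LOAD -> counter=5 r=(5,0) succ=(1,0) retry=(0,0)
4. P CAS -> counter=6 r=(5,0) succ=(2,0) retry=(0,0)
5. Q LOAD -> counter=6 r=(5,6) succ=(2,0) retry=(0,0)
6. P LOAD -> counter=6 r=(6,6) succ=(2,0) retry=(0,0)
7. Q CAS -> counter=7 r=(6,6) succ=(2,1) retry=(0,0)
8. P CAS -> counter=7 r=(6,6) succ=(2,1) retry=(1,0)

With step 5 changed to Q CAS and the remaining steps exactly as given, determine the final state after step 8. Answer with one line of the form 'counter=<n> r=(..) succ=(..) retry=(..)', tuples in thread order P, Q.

counter=7 r=(6,0) succ=(3,0) retry=(0,2)

(re-executing from step 5 with the substitution; state before step 5: counter=6 r=(5,0) succ=(2,0) retry=(0,0))
5. Q CAS -> counter=6 r=(5,0) succ=(2,0) retry=(0,1)
6. P LOAD -> counter=6 r=(6,0) succ=(2,0) retry=(0,1)
7. Q CAS -> counter=6 r=(6,0) succ=(2,0) retry=(0,2)
8. P CAS -> counter=7 r=(6,0) succ=(3,0) retry=(0,2)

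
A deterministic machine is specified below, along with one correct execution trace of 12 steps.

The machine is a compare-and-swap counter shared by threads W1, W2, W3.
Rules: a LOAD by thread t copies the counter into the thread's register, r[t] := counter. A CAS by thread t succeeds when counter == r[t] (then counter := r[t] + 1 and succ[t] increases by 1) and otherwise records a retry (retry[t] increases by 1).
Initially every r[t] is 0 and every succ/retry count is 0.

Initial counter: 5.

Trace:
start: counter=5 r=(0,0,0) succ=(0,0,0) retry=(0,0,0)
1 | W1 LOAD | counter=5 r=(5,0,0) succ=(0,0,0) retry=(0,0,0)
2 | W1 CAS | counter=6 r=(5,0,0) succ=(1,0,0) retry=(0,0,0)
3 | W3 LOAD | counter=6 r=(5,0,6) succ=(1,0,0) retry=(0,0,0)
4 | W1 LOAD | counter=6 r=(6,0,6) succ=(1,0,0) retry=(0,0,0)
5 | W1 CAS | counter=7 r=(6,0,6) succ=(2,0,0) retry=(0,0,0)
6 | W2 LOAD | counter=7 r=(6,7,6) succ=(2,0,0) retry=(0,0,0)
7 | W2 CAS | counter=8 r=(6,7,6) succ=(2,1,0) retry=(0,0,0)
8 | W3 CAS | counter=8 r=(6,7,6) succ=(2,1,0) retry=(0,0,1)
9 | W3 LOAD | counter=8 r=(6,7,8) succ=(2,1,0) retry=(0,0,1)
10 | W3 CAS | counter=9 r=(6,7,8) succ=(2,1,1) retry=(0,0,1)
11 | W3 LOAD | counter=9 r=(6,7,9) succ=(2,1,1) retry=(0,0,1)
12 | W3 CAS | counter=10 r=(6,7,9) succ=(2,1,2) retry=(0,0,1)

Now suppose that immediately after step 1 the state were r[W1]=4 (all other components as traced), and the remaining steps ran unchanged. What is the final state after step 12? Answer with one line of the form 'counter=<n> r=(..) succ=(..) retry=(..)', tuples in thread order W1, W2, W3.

state after step 1 := counter=5 r=(4,0,0) succ=(0,0,0) retry=(0,0,0)
2 | W1 CAS | counter=5 r=(4,0,0) succ=(0,0,0) retry=(1,0,0)
3 | W3 LOAD | counter=5 r=(4,0,5) succ=(0,0,0) retry=(1,0,0)
4 | W1 LOAD | counter=5 r=(5,0,5) succ=(0,0,0) retry=(1,0,0)
5 | W1 CAS | counter=6 r=(5,0,5) succ=(1,0,0) retry=(1,0,0)
6 | W2 LOAD | counter=6 r=(5,6,5) succ=(1,0,0) retry=(1,0,0)
7 | W2 CAS | counter=7 r=(5,6,5) succ=(1,1,0) retry=(1,0,0)
8 | W3 CAS | counter=7 r=(5,6,5) succ=(1,1,0) retry=(1,0,1)
9 | W3 LOAD | counter=7 r=(5,6,7) succ=(1,1,0) retry=(1,0,1)
10 | W3 CAS | counter=8 r=(5,6,7) succ=(1,1,1) retry=(1,0,1)
11 | W3 LOAD | counter=8 r=(5,6,8) succ=(1,1,1) retry=(1,0,1)
12 | W3 CAS | counter=9 r=(5,6,8) succ=(1,1,2) retry=(1,0,1)

counter=9 r=(5,6,8) succ=(1,1,2) retry=(1,0,1)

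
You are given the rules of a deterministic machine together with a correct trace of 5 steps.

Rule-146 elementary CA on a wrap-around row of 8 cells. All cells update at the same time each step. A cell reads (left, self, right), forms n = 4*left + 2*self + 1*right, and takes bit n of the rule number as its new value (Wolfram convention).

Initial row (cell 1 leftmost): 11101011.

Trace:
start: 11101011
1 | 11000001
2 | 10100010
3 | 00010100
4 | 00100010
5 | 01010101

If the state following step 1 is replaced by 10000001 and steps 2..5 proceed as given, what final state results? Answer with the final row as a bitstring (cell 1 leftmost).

00100100

state after step 1 := 10000001
2 | 01000010
3 | 10100101
4 | 00011000
5 | 00100100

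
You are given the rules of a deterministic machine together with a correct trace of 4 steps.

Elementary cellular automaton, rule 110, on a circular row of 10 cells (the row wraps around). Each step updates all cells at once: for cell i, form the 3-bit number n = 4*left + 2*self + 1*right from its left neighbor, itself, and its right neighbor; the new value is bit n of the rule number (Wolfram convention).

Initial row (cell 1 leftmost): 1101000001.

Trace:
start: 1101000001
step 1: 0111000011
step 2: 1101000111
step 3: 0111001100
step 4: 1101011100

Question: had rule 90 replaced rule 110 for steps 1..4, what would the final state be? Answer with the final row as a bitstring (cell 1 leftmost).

(re-executing steps 1..4 under rule 90; state before step 1: 1101000001)
step 1: 0100100011
step 2: 0011010111
step 3: 1111000101
step 4: 0001101001

0001101001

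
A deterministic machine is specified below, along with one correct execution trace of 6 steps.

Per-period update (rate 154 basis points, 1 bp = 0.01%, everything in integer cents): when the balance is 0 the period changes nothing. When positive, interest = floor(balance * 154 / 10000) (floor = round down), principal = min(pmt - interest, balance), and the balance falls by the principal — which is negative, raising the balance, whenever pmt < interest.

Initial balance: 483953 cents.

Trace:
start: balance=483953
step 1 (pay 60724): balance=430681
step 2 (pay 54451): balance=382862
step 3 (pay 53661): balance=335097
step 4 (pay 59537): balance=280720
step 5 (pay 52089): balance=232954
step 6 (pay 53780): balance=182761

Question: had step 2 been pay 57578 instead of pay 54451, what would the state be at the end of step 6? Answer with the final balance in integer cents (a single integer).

(re-executing from step 2 with the substitution; state before step 2: balance=430681)
step 2 (pay 57578): balance=379735
step 3 (pay 53661): balance=331921
step 4 (pay 59537): balance=277495
step 5 (pay 52089): balance=229679
step 6 (pay 53780): balance=179436

179436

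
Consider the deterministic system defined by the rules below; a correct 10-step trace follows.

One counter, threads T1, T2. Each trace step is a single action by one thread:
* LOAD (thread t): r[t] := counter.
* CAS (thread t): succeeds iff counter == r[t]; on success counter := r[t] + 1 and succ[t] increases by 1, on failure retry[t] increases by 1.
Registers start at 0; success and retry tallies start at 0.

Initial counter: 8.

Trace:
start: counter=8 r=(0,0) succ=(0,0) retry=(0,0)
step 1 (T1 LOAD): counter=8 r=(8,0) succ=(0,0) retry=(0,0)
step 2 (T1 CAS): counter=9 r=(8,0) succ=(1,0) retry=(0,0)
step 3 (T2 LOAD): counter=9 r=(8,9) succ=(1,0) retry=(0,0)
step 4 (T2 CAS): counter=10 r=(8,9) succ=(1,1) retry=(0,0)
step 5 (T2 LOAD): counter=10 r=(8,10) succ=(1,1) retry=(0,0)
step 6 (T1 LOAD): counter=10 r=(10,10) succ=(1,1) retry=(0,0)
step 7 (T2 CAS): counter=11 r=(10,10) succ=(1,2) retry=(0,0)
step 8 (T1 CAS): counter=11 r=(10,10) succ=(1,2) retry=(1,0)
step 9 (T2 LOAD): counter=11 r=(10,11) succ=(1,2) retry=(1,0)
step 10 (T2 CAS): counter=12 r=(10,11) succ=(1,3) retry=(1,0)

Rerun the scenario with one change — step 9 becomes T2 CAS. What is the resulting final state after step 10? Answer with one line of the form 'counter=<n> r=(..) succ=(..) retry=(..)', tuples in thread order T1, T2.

counter=11 r=(10,10) succ=(1,2) retry=(1,2)

(re-executing from step 9 with the substitution; state before step 9: counter=11 r=(10,10) succ=(1,2) retry=(1,0))
step 9 (T2 CAS): counter=11 r=(10,10) succ=(1,2) retry=(1,1)
step 10 (T2 CAS): counter=11 r=(10,10) succ=(1,2) retry=(1,2)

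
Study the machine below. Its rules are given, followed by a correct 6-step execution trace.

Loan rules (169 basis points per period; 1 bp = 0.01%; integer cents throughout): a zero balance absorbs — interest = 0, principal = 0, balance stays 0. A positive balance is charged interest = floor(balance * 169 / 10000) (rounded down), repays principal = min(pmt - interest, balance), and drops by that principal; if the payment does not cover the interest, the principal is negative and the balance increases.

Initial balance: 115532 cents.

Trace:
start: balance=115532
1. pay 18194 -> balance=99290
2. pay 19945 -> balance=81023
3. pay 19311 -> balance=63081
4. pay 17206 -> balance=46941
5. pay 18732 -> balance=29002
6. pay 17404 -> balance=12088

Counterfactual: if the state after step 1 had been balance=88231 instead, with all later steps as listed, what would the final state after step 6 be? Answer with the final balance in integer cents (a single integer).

61

state after step 1 := balance=88231
2. pay 19945 -> balance=69777
3. pay 19311 -> balance=51645
4. pay 17206 -> balance=35311
5. pay 18732 -> balance=17175
6. pay 17404 -> balance=61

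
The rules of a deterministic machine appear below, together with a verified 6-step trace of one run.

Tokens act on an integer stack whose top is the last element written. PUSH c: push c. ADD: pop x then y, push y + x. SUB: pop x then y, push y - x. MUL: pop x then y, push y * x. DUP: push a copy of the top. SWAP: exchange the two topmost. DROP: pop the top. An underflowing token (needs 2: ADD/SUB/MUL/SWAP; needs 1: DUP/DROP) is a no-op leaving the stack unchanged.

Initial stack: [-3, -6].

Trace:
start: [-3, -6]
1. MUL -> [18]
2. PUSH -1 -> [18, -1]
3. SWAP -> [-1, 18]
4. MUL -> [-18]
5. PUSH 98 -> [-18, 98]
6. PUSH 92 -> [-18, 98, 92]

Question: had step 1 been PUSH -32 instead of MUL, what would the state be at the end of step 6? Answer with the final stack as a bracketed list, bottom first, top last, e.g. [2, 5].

[-3, -6, 32, 98, 92]

(re-executing from step 1 with the substitution; state before step 1: [-3, -6])
1. PUSH -32 -> [-3, -6, -32]
2. PUSH -1 -> [-3, -6, -32, -1]
3. SWAP -> [-3, -6, -1, -32]
4. MUL -> [-3, -6, 32]
5. PUSH 98 -> [-3, -6, 32, 98]
6. PUSH 92 -> [-3, -6, 32, 98, 92]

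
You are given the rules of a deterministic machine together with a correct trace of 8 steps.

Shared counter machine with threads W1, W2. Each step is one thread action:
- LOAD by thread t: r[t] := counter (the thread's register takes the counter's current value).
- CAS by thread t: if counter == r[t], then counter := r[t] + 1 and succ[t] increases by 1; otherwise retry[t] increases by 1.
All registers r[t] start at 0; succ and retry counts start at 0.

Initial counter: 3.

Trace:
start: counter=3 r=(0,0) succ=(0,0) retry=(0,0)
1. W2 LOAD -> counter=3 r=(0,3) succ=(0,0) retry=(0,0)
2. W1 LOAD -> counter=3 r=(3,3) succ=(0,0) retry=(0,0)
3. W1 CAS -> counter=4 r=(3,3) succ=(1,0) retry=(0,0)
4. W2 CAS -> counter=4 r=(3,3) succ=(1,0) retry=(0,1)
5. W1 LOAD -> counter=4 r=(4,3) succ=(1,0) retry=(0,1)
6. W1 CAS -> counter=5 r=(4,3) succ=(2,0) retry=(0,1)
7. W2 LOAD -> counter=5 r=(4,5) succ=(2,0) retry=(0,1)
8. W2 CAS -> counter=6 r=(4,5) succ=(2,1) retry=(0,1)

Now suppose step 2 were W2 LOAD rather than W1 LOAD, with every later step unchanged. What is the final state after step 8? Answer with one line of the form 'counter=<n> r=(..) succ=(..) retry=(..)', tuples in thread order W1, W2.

(re-executing from step 2 with the substitution; state before step 2: counter=3 r=(0,3) succ=(0,0) retry=(0,0))
2. W2 LOAD -> counter=3 r=(0,3) succ=(0,0) retry=(0,0)
3. W1 CAS -> counter=3 r=(0,3) succ=(0,0) retry=(1,0)
4. W2 CAS -> counter=4 r=(0,3) succ=(0,1) retry=(1,0)
5. W1 LOAD -> counter=4 r=(4,3) succ=(0,1) retry=(1,0)
6. W1 CAS -> counter=5 r=(4,3) succ=(1,1) retry=(1,0)
7. W2 LOAD -> counter=5 r=(4,5) succ=(1,1) retry=(1,0)
8. W2 CAS -> counter=6 r=(4,5) succ=(1,2) retry=(1,0)

counter=6 r=(4,5) succ=(1,2) retry=(1,0)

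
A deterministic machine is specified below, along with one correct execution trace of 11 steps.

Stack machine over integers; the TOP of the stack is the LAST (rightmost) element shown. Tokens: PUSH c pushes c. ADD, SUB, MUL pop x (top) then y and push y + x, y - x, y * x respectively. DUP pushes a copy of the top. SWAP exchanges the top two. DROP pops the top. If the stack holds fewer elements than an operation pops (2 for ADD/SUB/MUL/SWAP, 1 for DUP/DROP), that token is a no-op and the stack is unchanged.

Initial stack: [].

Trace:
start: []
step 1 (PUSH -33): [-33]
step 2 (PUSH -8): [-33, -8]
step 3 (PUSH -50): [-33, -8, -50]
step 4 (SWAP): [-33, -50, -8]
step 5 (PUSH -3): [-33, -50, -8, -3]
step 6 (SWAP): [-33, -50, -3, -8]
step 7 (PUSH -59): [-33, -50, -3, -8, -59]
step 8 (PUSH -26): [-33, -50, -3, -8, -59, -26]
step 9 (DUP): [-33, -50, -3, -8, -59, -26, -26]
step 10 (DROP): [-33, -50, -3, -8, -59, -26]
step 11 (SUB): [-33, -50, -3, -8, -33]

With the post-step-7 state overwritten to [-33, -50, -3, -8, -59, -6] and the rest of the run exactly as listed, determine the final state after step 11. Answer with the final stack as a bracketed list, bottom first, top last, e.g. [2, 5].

state after step 7 := [-33, -50, -3, -8, -59, -6]
step 8 (PUSH -26): [-33, -50, -3, -8, -59, -6, -26]
step 9 (DUP): [-33, -50, -3, -8, -59, -6, -26, -26]
step 10 (DROP): [-33, -50, -3, -8, -59, -6, -26]
step 11 (SUB): [-33, -50, -3, -8, -59, 20]

[-33, -50, -3, -8, -59, 20]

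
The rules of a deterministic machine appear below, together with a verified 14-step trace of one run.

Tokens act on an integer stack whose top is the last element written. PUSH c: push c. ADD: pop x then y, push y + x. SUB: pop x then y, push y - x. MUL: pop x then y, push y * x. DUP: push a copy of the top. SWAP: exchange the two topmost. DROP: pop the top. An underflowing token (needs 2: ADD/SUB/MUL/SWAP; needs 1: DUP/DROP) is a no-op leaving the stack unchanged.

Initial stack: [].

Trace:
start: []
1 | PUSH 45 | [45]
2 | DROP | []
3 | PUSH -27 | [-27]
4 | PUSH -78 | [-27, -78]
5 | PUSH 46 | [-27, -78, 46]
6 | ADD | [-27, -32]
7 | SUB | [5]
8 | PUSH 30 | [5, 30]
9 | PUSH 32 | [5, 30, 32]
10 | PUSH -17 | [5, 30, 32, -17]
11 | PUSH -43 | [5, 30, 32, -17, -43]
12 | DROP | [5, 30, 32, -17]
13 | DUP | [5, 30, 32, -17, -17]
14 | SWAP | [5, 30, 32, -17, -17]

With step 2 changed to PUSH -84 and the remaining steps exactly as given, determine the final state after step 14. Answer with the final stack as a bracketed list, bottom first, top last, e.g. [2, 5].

(re-executing from step 2 with the substitution; state before step 2: [45])
2 | PUSH -84 | [45, -84]
3 | PUSH -27 | [45, -84, -27]
4 | PUSH -78 | [45, -84, -27, -78]
5 | PUSH 46 | [45, -84, -27, -78, 46]
6 | ADD | [45, -84, -27, -32]
7 | SUB | [45, -84, 5]
8 | PUSH 30 | [45, -84, 5, 30]
9 | PUSH 32 | [45, -84, 5, 30, 32]
10 | PUSH -17 | [45, -84, 5, 30, 32, -17]
11 | PUSH -43 | [45, -84, 5, 30, 32, -17, -43]
12 | DROP | [45, -84, 5, 30, 32, -17]
13 | DUP | [45, -84, 5, 30, 32, -17, -17]
14 | SWAP | [45, -84, 5, 30, 32, -17, -17]

[45, -84, 5, 30, 32, -17, -17]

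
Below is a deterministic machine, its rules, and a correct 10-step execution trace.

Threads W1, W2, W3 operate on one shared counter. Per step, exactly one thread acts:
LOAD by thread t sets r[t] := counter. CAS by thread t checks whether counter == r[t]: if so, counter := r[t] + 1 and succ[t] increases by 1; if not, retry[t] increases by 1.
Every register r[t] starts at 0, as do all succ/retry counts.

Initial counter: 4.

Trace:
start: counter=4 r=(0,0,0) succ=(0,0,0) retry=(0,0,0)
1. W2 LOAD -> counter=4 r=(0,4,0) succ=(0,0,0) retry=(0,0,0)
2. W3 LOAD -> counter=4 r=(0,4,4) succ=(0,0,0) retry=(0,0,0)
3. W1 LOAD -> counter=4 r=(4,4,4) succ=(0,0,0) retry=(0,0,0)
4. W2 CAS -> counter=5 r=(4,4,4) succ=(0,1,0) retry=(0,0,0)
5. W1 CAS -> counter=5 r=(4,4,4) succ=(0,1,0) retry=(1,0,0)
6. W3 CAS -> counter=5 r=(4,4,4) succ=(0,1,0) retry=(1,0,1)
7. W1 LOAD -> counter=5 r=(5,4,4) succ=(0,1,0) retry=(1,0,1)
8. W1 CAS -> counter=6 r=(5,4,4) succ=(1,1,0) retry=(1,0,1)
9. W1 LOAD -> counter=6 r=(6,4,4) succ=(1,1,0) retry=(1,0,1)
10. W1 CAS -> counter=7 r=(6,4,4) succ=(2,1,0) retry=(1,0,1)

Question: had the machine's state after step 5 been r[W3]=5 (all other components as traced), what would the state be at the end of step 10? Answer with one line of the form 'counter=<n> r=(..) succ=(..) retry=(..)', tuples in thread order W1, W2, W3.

counter=8 r=(7,4,5) succ=(2,1,1) retry=(1,0,0)

state after step 5 := counter=5 r=(4,4,5) succ=(0,1,0) retry=(1,0,0)
6. W3 CAS -> counter=6 r=(4,4,5) succ=(0,1,1) retry=(1,0,0)
7. W1 LOAD -> counter=6 r=(6,4,5) succ=(0,1,1) retry=(1,0,0)
8. W1 CAS -> counter=7 r=(6,4,5) succ=(1,1,1) retry=(1,0,0)
9. W1 LOAD -> counter=7 r=(7,4,5) succ=(1,1,1) retry=(1,0,0)
10. W1 CAS -> counter=8 r=(7,4,5) succ=(2,1,1) retry=(1,0,0)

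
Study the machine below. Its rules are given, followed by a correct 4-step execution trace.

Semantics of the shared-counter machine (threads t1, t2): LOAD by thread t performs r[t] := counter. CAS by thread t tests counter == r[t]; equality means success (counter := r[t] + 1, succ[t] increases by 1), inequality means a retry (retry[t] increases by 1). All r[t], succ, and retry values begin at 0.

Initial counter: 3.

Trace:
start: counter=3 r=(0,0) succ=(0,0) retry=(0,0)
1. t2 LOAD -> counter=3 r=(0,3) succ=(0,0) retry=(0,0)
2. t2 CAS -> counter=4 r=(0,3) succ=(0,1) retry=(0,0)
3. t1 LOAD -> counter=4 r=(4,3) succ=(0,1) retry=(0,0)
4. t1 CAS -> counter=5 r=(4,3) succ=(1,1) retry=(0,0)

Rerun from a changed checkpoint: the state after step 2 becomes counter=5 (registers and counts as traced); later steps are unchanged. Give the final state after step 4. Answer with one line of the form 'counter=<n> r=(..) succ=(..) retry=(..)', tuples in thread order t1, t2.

counter=6 r=(5,3) succ=(1,1) retry=(0,0)

state after step 2 := counter=5 r=(0,3) succ=(0,1) retry=(0,0)
3. t1 LOAD -> counter=5 r=(5,3) succ=(0,1) retry=(0,0)
4. t1 CAS -> counter=6 r=(5,3) succ=(1,1) retry=(0,0)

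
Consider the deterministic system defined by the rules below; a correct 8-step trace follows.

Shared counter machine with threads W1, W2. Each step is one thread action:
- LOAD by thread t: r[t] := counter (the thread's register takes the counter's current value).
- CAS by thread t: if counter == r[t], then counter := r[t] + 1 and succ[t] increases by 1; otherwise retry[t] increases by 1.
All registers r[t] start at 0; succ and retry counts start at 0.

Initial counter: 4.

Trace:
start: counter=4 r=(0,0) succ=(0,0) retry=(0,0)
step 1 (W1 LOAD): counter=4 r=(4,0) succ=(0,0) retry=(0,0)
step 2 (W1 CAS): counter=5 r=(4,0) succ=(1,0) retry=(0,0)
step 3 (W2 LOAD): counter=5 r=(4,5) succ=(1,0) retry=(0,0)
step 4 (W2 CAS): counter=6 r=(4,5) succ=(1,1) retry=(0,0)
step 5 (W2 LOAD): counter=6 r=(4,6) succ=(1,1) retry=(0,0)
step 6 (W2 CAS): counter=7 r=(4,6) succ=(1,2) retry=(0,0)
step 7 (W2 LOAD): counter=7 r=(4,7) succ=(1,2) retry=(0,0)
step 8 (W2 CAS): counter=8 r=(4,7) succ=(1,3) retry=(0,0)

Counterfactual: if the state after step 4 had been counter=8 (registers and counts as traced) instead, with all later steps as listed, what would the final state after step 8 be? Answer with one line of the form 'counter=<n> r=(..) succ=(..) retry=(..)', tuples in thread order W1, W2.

counter=10 r=(4,9) succ=(1,3) retry=(0,0)

state after step 4 := counter=8 r=(4,5) succ=(1,1) retry=(0,0)
step 5 (W2 LOAD): counter=8 r=(4,8) succ=(1,1) retry=(0,0)
step 6 (W2 CAS): counter=9 r=(4,8) succ=(1,2) retry=(0,0)
step 7 (W2 LOAD): counter=9 r=(4,9) succ=(1,2) retry=(0,0)
step 8 (W2 CAS): counter=10 r=(4,9) succ=(1,3) retry=(0,0)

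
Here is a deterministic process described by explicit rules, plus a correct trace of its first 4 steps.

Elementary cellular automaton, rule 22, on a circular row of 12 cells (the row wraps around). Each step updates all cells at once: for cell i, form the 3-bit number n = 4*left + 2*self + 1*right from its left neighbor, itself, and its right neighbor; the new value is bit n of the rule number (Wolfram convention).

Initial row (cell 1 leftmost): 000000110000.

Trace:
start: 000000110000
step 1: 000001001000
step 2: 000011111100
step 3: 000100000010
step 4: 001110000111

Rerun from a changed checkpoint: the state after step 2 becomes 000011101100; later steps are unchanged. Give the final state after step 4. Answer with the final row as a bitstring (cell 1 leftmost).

001110000111

state after step 2 := 000011101100
step 3: 000100000010
step 4: 001110000111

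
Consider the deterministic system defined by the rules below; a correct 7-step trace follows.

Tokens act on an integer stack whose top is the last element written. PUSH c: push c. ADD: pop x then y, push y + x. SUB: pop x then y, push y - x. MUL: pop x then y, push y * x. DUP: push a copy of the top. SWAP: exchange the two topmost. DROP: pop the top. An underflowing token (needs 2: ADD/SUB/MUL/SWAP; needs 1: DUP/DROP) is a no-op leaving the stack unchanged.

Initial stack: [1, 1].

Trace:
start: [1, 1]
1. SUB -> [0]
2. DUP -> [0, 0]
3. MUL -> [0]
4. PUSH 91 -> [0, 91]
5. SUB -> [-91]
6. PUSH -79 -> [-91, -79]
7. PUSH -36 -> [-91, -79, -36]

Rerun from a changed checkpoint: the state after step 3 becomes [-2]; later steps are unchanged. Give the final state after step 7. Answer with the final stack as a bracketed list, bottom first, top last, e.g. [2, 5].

[-93, -79, -36]

state after step 3 := [-2]
4. PUSH 91 -> [-2, 91]
5. SUB -> [-93]
6. PUSH -79 -> [-93, -79]
7. PUSH -36 -> [-93, -79, -36]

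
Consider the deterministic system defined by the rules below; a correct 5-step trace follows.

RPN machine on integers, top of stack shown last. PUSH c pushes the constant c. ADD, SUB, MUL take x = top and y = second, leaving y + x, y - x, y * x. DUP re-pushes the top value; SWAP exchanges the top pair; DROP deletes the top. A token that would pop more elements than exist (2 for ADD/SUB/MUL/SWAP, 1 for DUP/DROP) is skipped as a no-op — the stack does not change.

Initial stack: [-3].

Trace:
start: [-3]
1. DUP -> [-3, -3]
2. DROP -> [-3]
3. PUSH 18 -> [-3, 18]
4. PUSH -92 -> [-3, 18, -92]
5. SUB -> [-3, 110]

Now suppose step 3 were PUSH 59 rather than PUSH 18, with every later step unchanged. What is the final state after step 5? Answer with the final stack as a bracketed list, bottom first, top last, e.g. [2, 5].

(re-executing from step 3 with the substitution; state before step 3: [-3])
3. PUSH 59 -> [-3, 59]
4. PUSH -92 -> [-3, 59, -92]
5. SUB -> [-3, 151]

[-3, 151]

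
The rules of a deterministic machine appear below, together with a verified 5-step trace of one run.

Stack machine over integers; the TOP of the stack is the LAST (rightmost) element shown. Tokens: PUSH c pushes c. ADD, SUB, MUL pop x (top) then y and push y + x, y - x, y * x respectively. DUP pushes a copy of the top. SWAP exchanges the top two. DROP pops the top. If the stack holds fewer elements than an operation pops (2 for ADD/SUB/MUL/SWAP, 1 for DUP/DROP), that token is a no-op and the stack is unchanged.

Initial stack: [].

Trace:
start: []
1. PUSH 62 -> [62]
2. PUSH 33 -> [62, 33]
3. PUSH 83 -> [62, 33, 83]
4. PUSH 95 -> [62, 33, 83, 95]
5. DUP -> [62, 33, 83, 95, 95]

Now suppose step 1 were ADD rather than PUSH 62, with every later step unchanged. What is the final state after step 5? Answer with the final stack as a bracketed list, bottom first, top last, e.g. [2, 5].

[33, 83, 95, 95]

(re-executing from step 1 with the substitution; state before step 1: [])
1. ADD -> []
2. PUSH 33 -> [33]
3. PUSH 83 -> [33, 83]
4. PUSH 95 -> [33, 83, 95]
5. DUP -> [33, 83, 95, 95]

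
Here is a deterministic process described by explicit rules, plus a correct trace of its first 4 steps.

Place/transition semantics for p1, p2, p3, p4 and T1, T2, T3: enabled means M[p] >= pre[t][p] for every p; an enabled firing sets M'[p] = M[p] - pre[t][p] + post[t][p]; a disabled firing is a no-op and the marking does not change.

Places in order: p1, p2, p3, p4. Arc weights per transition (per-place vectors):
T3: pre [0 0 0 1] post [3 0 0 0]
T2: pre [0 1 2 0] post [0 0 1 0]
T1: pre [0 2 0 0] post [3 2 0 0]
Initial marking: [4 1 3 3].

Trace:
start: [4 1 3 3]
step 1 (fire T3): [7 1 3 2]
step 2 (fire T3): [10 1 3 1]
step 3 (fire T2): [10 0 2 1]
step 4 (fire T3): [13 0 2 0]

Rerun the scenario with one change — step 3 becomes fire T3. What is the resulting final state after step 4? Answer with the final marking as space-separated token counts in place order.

13 1 3 0

(re-executing from step 3 with the substitution; state before step 3: [10 1 3 1])
step 3 (fire T3): [13 1 3 0]
step 4 (fire T3): [13 1 3 0]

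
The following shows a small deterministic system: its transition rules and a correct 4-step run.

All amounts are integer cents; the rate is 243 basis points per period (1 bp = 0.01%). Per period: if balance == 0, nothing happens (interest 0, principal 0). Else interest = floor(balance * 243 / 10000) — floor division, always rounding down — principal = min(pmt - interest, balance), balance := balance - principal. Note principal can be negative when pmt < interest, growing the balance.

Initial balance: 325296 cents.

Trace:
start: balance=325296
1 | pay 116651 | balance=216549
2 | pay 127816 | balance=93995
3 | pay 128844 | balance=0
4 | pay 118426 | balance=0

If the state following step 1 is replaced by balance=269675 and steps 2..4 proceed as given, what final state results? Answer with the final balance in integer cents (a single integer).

0

state after step 1 := balance=269675
2 | pay 127816 | balance=148412
3 | pay 128844 | balance=23174
4 | pay 118426 | balance=0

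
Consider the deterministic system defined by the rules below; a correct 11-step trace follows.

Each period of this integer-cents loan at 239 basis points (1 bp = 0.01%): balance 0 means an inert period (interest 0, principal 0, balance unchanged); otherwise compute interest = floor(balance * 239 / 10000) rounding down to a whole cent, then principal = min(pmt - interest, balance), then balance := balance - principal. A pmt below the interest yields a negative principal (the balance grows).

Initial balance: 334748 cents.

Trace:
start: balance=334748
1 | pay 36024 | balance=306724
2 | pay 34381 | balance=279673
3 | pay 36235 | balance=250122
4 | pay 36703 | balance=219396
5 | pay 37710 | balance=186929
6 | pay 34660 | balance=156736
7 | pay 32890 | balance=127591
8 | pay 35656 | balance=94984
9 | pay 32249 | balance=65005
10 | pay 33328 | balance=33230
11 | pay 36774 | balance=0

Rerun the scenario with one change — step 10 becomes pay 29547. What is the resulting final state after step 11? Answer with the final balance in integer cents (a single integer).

1121

(re-executing from step 10 with the substitution; state before step 10: balance=65005)
10 | pay 29547 | balance=37011
11 | pay 36774 | balance=1121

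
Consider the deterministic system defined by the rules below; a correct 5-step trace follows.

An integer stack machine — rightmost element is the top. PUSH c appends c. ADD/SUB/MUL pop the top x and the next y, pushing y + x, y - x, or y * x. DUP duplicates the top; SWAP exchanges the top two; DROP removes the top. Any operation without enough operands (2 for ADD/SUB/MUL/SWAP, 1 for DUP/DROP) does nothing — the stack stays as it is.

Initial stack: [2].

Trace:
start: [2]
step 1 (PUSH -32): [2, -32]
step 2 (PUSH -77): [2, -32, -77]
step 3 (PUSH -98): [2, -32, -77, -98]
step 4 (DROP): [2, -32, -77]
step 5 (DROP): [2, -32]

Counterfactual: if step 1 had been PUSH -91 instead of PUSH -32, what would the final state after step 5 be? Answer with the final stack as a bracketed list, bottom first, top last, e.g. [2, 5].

(re-executing from step 1 with the substitution; state before step 1: [2])
step 1 (PUSH -91): [2, -91]
step 2 (PUSH -77): [2, -91, -77]
step 3 (PUSH -98): [2, -91, -77, -98]
step 4 (DROP): [2, -91, -77]
step 5 (DROP): [2, -91]

[2, -91]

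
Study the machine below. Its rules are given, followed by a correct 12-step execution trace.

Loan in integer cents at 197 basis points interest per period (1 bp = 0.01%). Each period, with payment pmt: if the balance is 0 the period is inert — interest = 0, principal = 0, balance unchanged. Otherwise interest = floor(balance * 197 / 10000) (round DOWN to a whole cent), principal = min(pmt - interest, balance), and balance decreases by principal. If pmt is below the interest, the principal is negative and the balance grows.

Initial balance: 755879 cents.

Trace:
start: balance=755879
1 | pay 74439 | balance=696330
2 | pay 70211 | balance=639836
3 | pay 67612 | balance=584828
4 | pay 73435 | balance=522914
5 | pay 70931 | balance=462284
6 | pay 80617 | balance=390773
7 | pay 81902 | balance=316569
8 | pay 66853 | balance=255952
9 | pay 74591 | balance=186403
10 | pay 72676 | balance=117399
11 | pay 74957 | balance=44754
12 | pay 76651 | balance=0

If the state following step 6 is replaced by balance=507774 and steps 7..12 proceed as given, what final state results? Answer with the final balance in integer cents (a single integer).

state after step 6 := balance=507774
7 | pay 81902 | balance=435875
8 | pay 66853 | balance=377608
9 | pay 74591 | balance=310455
10 | pay 72676 | balance=243894
11 | pay 74957 | balance=173741
12 | pay 76651 | balance=100512

100512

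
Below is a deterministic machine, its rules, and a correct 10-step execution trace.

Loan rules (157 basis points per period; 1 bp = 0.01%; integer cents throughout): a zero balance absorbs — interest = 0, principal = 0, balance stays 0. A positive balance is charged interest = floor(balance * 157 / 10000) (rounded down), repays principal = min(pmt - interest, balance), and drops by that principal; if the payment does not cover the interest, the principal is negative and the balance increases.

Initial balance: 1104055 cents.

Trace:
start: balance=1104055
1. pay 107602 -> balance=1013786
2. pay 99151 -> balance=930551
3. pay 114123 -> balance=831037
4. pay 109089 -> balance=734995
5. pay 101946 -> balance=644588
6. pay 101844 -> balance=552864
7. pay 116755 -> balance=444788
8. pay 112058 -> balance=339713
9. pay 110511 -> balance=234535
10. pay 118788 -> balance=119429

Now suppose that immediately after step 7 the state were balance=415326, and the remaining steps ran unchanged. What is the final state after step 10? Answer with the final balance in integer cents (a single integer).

88556

state after step 7 := balance=415326
8. pay 112058 -> balance=309788
9. pay 110511 -> balance=204140
10. pay 118788 -> balance=88556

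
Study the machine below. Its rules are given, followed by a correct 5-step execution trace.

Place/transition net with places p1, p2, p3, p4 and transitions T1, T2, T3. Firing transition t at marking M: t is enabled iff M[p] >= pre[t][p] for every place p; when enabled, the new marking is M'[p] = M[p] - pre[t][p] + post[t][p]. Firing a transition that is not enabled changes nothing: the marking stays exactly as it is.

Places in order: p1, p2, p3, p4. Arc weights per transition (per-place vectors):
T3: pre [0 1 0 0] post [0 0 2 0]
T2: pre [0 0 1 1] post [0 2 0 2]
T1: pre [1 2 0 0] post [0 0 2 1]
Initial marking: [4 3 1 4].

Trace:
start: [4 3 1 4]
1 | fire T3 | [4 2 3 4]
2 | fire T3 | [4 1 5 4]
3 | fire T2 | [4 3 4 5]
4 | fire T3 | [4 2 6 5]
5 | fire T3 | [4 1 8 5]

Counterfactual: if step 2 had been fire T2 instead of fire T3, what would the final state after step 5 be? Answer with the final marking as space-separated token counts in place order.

4 4 5 6

(re-executing from step 2 with the substitution; state before step 2: [4 2 3 4])
2 | fire T2 | [4 4 2 5]
3 | fire T2 | [4 6 1 6]
4 | fire T3 | [4 5 3 6]
5 | fire T3 | [4 4 5 6]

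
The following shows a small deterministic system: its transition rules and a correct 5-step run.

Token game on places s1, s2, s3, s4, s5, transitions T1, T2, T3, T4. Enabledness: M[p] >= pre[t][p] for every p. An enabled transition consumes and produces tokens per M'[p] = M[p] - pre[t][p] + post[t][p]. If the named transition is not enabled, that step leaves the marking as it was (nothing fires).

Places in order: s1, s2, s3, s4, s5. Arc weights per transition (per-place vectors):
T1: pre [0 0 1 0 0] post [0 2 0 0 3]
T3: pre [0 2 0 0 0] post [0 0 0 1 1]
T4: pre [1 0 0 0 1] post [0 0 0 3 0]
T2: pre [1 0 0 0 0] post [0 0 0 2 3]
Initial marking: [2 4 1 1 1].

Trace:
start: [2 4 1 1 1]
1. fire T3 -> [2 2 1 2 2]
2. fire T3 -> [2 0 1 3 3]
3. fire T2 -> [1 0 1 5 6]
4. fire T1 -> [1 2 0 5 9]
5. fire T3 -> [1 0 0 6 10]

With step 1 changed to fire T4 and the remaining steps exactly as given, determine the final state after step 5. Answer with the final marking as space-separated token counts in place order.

0 2 0 8 8

(re-executing from step 1 with the substitution; state before step 1: [2 4 1 1 1])
1. fire T4 -> [1 4 1 4 0]
2. fire T3 -> [1 2 1 5 1]
3. fire T2 -> [0 2 1 7 4]
4. fire T1 -> [0 4 0 7 7]
5. fire T3 -> [0 2 0 8 8]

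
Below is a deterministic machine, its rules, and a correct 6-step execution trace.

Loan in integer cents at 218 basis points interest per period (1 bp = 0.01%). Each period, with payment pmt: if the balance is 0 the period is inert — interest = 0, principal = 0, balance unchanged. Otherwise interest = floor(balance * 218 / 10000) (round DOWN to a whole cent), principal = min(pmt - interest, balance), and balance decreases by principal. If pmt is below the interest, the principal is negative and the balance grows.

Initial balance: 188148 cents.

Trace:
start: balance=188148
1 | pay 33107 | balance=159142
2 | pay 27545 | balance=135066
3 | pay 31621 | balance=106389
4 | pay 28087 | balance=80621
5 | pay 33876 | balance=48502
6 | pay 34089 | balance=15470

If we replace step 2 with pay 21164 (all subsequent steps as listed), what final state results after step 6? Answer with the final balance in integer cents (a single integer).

(re-executing from step 2 with the substitution; state before step 2: balance=159142)
2 | pay 21164 | balance=141447
3 | pay 31621 | balance=112909
4 | pay 28087 | balance=87283
5 | pay 33876 | balance=55309
6 | pay 34089 | balance=22425

22425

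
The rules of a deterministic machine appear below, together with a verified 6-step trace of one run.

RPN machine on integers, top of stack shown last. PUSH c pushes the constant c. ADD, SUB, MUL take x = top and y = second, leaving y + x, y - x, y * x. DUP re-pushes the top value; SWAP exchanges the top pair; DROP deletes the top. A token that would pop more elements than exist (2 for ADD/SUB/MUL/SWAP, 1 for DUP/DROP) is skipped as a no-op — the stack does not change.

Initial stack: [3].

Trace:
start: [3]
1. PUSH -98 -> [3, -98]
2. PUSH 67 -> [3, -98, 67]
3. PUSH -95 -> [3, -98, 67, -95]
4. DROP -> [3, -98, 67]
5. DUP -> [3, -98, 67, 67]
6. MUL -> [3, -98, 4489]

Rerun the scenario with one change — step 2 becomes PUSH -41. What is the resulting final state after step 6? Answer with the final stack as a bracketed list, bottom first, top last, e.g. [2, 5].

(re-executing from step 2 with the substitution; state before step 2: [3, -98])
2. PUSH -41 -> [3, -98, -41]
3. PUSH -95 -> [3, -98, -41, -95]
4. DROP -> [3, -98, -41]
5. DUP -> [3, -98, -41, -41]
6. MUL -> [3, -98, 1681]

[3, -98, 1681]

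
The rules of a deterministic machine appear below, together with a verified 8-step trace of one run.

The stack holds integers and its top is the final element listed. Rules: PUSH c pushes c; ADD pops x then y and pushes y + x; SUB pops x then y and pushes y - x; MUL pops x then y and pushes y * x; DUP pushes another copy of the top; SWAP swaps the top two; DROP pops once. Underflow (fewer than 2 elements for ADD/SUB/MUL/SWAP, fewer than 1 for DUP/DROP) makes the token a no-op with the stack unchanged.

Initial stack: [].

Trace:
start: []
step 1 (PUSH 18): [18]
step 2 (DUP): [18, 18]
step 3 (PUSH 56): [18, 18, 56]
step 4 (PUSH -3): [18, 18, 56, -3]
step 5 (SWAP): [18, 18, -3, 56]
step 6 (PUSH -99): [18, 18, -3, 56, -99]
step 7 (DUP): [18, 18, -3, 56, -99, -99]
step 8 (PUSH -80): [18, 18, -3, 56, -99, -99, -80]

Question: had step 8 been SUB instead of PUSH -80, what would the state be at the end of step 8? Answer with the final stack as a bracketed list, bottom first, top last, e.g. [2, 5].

(re-executing from step 8 with the substitution; state before step 8: [18, 18, -3, 56, -99, -99])
step 8 (SUB): [18, 18, -3, 56, 0]

[18, 18, -3, 56, 0]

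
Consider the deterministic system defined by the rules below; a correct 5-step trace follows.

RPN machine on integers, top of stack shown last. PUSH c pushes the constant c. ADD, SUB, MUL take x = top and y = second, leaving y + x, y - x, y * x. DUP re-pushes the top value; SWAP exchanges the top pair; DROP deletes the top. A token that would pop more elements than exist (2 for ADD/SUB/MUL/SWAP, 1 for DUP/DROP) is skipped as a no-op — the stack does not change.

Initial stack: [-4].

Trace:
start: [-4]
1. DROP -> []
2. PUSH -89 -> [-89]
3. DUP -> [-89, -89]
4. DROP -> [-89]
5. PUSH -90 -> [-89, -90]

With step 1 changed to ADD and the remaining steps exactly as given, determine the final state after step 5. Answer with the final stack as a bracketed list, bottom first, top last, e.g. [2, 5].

(re-executing from step 1 with the substitution; state before step 1: [-4])
1. ADD -> [-4]
2. PUSH -89 -> [-4, -89]
3. DUP -> [-4, -89, -89]
4. DROP -> [-4, -89]
5. PUSH -90 -> [-4, -89, -90]

[-4, -89, -90]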